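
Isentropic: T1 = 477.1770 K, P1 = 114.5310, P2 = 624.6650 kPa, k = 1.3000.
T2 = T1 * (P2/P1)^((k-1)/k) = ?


(k-1)/k = 0.2308
(P2/P1)^exp = 1.4792
T2 = 477.1770 * 1.4792 = 705.8181 K

705.8181 K


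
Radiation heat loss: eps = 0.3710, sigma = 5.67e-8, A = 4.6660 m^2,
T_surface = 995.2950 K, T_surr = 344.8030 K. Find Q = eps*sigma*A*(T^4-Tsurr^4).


T^4 = 9.8131e+11
Tsurr^4 = 1.4135e+10
Q = 0.3710 * 5.67e-8 * 4.6660 * 9.6718e+11 = 94930.9913 W

94930.9913 W


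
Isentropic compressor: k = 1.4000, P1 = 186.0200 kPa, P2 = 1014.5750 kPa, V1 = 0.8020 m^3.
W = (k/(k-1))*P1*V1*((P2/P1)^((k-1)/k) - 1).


(k-1)/k = 0.2857
(P2/P1)^exp = 1.6237
W = 3.5000 * 186.0200 * 0.8020 * (1.6237 - 1) = 325.6445 kJ

325.6445 kJ


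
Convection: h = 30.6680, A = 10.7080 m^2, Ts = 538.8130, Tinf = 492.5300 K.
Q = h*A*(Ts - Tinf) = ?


dT = 46.2830 K
Q = 30.6680 * 10.7080 * 46.2830 = 15199.0106 W

15199.0106 W


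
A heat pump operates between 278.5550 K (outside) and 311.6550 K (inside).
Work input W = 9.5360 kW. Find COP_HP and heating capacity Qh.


COP = 311.6550 / 33.1000 = 9.4156
Qh = 9.4156 * 9.5360 = 89.7868 kW

COP = 9.4156, Qh = 89.7868 kW


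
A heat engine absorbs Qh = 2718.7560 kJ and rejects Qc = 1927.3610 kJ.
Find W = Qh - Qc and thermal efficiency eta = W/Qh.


W = 2718.7560 - 1927.3610 = 791.3950 kJ
eta = 791.3950 / 2718.7560 = 0.2911 = 29.1087%

W = 791.3950 kJ, eta = 29.1087%


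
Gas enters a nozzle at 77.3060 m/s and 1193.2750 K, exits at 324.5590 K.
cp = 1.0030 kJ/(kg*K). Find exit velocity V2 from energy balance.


dT = 868.7160 K
2*cp*1000*dT = 1742644.2960
V1^2 = 5976.2176
V2 = sqrt(1748620.5136) = 1322.3542 m/s

1322.3542 m/s


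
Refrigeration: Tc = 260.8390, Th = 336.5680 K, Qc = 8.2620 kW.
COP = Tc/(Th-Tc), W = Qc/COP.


COP = 260.8390 / 75.7290 = 3.4444
W = 8.2620 / 3.4444 = 2.3987 kW

COP = 3.4444, W = 2.3987 kW


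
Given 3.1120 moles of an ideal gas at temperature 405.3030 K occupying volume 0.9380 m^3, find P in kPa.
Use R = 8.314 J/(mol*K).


P = nRT/V = 3.1120 * 8.314 * 405.3030 / 0.9380
= 10486.4726 / 0.9380 = 11179.6083 Pa = 11.1796 kPa

11.1796 kPa


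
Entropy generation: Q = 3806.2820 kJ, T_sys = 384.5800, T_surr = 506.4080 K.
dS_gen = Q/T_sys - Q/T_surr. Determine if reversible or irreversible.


dS_sys = 3806.2820/384.5800 = 9.8972 kJ/K
dS_surr = -3806.2820/506.4080 = -7.5162 kJ/K
dS_gen = 9.8972 - 7.5162 = 2.3810 kJ/K (irreversible)

dS_gen = 2.3810 kJ/K, irreversible


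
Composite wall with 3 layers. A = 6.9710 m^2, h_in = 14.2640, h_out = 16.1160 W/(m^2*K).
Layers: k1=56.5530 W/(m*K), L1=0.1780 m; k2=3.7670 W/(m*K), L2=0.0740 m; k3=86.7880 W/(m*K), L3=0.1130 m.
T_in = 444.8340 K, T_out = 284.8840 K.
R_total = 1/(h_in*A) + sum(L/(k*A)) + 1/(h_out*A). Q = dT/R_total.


R_conv_in = 1/(14.2640*6.9710) = 0.0101
R_1 = 0.1780/(56.5530*6.9710) = 0.0005
R_2 = 0.0740/(3.7670*6.9710) = 0.0028
R_3 = 0.1130/(86.7880*6.9710) = 0.0002
R_conv_out = 1/(16.1160*6.9710) = 0.0089
R_total = 0.0224 K/W
Q = 159.9500 / 0.0224 = 7136.0509 W

R_total = 0.0224 K/W, Q = 7136.0509 W


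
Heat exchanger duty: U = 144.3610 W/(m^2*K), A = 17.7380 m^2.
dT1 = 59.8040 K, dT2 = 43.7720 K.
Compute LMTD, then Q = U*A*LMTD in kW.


LMTD = 51.3717 K
Q = 144.3610 * 17.7380 * 51.3717 = 131546.3485 W = 131.5463 kW

131.5463 kW


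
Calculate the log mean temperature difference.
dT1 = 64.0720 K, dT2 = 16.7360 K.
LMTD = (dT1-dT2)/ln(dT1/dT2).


dT1/dT2 = 3.8284
ln(dT1/dT2) = 1.3424
LMTD = 47.3360 / 1.3424 = 35.2610 K

35.2610 K


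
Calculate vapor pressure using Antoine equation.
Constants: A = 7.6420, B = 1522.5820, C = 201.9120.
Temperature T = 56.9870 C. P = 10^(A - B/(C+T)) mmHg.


C+T = 258.8990
B/(C+T) = 5.8810
log10(P) = 7.6420 - 5.8810 = 1.7610
P = 10^1.7610 = 57.6782 mmHg

57.6782 mmHg


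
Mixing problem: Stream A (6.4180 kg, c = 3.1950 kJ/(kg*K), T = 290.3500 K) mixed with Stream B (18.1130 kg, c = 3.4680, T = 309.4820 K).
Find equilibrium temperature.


num = 25394.1602
den = 83.3214
Tf = 304.7736 K

304.7736 K


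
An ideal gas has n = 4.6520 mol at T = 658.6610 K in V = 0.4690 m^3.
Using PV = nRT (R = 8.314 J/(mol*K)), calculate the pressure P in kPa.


P = nRT/V = 4.6520 * 8.314 * 658.6610 / 0.4690
= 25474.8523 / 0.4690 = 54317.3824 Pa = 54.3174 kPa

54.3174 kPa


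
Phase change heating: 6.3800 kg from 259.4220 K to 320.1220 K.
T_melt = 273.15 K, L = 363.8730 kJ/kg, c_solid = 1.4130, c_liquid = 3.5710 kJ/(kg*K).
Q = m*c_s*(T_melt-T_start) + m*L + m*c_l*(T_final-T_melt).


Q1 (sensible, solid) = 6.3800 * 1.4130 * 13.7280 = 123.7571 kJ
Q2 (latent) = 6.3800 * 363.8730 = 2321.5097 kJ
Q3 (sensible, liquid) = 6.3800 * 3.5710 * 46.9720 = 1070.1621 kJ
Q_total = 3515.4290 kJ

3515.4290 kJ


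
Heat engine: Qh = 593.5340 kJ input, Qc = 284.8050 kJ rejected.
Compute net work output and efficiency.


W = 593.5340 - 284.8050 = 308.7290 kJ
eta = 308.7290 / 593.5340 = 0.5202 = 52.0154%

W = 308.7290 kJ, eta = 52.0154%


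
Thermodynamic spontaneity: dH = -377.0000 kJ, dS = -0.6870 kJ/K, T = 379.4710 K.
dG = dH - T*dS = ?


T*dS = 379.4710 * -0.6870 = -260.6966 kJ
dG = -377.0000 + 260.6966 = -116.3034 kJ (spontaneous)

dG = -116.3034 kJ, spontaneous


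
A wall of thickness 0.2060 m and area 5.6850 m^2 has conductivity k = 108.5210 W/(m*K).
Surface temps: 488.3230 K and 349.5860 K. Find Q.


dT = 138.7370 K
Q = 108.5210 * 5.6850 * 138.7370 / 0.2060 = 415498.3801 W

415498.3801 W


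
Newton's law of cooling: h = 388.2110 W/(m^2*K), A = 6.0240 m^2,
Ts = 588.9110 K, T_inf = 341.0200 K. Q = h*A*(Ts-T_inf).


dT = 247.8910 K
Q = 388.2110 * 6.0240 * 247.8910 = 579713.6943 W

579713.6943 W


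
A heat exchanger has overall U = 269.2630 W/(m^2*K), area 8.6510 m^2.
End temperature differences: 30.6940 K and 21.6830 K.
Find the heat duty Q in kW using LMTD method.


LMTD = 25.9281 K
Q = 269.2630 * 8.6510 * 25.9281 = 60396.6526 W = 60.3967 kW

60.3967 kW


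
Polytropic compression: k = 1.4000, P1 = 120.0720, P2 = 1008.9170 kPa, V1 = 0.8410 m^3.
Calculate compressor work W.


(k-1)/k = 0.2857
(P2/P1)^exp = 1.8370
W = 3.5000 * 120.0720 * 0.8410 * (1.8370 - 1) = 295.8360 kJ

295.8360 kJ


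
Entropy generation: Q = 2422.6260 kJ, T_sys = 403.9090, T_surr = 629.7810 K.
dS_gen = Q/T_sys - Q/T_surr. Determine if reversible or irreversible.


dS_sys = 2422.6260/403.9090 = 5.9980 kJ/K
dS_surr = -2422.6260/629.7810 = -3.8468 kJ/K
dS_gen = 5.9980 - 3.8468 = 2.1512 kJ/K (irreversible)

dS_gen = 2.1512 kJ/K, irreversible


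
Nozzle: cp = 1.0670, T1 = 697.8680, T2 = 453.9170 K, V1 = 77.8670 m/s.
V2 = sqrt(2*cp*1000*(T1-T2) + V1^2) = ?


dT = 243.9510 K
2*cp*1000*dT = 520591.4340
V1^2 = 6063.2697
V2 = sqrt(526654.7037) = 725.7098 m/s

725.7098 m/s


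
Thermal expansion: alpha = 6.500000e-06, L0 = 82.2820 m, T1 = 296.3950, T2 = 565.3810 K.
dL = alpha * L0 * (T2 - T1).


dT = 268.9860 K
dL = 6.500000e-06 * 82.2820 * 268.9860 = 0.143863 m
L_final = 82.425863 m

dL = 0.143863 m


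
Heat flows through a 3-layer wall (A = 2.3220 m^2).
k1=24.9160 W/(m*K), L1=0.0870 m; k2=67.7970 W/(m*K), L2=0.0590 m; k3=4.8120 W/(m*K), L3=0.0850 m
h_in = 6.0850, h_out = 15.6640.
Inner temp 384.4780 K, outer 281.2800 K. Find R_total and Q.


R_conv_in = 1/(6.0850*2.3220) = 0.0708
R_1 = 0.0870/(24.9160*2.3220) = 0.0015
R_2 = 0.0590/(67.7970*2.3220) = 0.0004
R_3 = 0.0850/(4.8120*2.3220) = 0.0076
R_conv_out = 1/(15.6640*2.3220) = 0.0275
R_total = 0.1078 K/W
Q = 103.1980 / 0.1078 = 957.7164 W

R_total = 0.1078 K/W, Q = 957.7164 W


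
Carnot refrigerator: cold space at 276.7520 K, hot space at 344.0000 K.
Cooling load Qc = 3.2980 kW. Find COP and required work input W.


COP = 276.7520 / 67.2480 = 4.1154
W = 3.2980 / 4.1154 = 0.8014 kW

COP = 4.1154, W = 0.8014 kW


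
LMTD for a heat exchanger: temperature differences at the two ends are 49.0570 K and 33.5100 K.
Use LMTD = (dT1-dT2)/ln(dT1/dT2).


dT1/dT2 = 1.4640
ln(dT1/dT2) = 0.3811
LMTD = 15.5470 / 0.3811 = 40.7909 K

40.7909 K


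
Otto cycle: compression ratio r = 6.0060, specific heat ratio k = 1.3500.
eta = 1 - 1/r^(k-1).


r^(k-1) = 1.8729
eta = 1 - 1/1.8729 = 0.4661 = 46.6057%

46.6057%


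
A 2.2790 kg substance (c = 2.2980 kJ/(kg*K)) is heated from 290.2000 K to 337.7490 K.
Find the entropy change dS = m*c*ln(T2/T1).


T2/T1 = 1.1638
ln(T2/T1) = 0.1517
dS = 2.2790 * 2.2980 * 0.1517 = 0.7946 kJ/K

0.7946 kJ/K


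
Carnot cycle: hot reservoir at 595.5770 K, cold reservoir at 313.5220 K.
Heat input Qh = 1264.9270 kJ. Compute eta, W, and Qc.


eta = 1 - 313.5220/595.5770 = 0.4736
W = 0.4736 * 1264.9270 = 599.0476 kJ
Qc = 1264.9270 - 599.0476 = 665.8794 kJ

eta = 47.3583%, W = 599.0476 kJ, Qc = 665.8794 kJ


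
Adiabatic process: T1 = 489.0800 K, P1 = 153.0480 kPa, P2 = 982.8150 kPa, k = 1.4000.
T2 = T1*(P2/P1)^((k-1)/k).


(k-1)/k = 0.2857
(P2/P1)^exp = 1.7012
T2 = 489.0800 * 1.7012 = 832.0231 K

832.0231 K


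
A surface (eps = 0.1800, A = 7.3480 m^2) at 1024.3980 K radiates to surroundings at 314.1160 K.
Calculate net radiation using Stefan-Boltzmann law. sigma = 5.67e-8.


T^4 = 1.1012e+12
Tsurr^4 = 9.7355e+09
Q = 0.1800 * 5.67e-8 * 7.3480 * 1.0915e+12 = 81854.5963 W

81854.5963 W


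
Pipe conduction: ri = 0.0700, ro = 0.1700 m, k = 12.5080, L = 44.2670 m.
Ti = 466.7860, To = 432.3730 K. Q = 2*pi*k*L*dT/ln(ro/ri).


dT = 34.4130 K
ln(ro/ri) = 0.8873
Q = 2*pi*12.5080*44.2670*34.4130 / 0.8873 = 134926.8311 W

134926.8311 W


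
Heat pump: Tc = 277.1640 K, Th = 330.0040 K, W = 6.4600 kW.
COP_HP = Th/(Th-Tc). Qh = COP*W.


COP = 330.0040 / 52.8400 = 6.2453
Qh = 6.2453 * 6.4600 = 40.3449 kW

COP = 6.2453, Qh = 40.3449 kW


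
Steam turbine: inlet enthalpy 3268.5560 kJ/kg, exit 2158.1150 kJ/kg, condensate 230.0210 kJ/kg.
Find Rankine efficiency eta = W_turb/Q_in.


W = 1110.4410 kJ/kg
Q_in = 3038.5350 kJ/kg
eta = 0.3655 = 36.5453%

eta = 36.5453%


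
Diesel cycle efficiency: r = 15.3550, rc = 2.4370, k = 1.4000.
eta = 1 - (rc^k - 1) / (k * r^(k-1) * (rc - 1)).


r^(k-1) = 2.9819
rc^k = 3.4801
eta = 0.5866 = 58.6579%

58.6579%


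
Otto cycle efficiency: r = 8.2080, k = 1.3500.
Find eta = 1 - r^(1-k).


r^(k-1) = 2.0892
eta = 1 - 1/2.0892 = 0.5214 = 52.1351%

52.1351%


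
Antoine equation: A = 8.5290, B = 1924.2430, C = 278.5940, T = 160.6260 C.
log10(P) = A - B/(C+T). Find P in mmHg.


C+T = 439.2200
B/(C+T) = 4.3810
log10(P) = 8.5290 - 4.3810 = 4.1480
P = 10^4.1480 = 14058.9878 mmHg

14058.9878 mmHg


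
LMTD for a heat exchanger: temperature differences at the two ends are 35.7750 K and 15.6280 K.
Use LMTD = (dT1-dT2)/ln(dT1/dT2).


dT1/dT2 = 2.2892
ln(dT1/dT2) = 0.8282
LMTD = 20.1470 / 0.8282 = 24.3267 K

24.3267 K


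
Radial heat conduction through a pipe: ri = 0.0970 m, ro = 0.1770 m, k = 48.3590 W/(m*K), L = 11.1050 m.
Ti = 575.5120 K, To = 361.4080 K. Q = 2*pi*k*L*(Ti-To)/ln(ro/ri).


dT = 214.1040 K
ln(ro/ri) = 0.6014
Q = 2*pi*48.3590*11.1050*214.1040 / 0.6014 = 1201182.8289 W

1201182.8289 W


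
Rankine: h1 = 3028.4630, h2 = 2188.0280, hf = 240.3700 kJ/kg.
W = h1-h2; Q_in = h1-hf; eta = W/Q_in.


W = 840.4350 kJ/kg
Q_in = 2788.0930 kJ/kg
eta = 0.3014 = 30.1437%

eta = 30.1437%


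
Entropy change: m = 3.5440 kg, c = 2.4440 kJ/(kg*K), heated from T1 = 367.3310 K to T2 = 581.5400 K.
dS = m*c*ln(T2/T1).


T2/T1 = 1.5831
ln(T2/T1) = 0.4594
dS = 3.5440 * 2.4440 * 0.4594 = 3.9793 kJ/K

3.9793 kJ/K


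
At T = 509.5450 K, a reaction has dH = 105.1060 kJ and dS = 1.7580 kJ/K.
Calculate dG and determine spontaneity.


T*dS = 509.5450 * 1.7580 = 895.7801 kJ
dG = 105.1060 - 895.7801 = -790.6741 kJ (spontaneous)

dG = -790.6741 kJ, spontaneous


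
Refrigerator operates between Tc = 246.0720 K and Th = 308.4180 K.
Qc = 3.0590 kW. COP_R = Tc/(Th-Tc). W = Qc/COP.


COP = 246.0720 / 62.3460 = 3.9469
W = 3.0590 / 3.9469 = 0.7750 kW

COP = 3.9469, W = 0.7750 kW


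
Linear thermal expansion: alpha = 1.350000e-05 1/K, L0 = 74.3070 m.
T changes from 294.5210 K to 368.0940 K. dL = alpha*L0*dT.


dT = 73.5730 K
dL = 1.350000e-05 * 74.3070 * 73.5730 = 0.073804 m
L_final = 74.380804 m

dL = 0.073804 m


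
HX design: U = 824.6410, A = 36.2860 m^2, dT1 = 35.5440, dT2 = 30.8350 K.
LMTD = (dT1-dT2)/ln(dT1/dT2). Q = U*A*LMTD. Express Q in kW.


LMTD = 33.1337 K
Q = 824.6410 * 36.2860 * 33.1337 = 991458.6049 W = 991.4586 kW

991.4586 kW


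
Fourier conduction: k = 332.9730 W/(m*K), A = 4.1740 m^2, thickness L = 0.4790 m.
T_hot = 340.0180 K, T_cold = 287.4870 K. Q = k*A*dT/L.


dT = 52.5310 K
Q = 332.9730 * 4.1740 * 52.5310 / 0.4790 = 152419.8811 W

152419.8811 W


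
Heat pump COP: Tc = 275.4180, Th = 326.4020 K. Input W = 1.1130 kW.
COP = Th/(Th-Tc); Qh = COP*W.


COP = 326.4020 / 50.9840 = 6.4020
Qh = 6.4020 * 1.1130 = 7.1255 kW

COP = 6.4020, Qh = 7.1255 kW


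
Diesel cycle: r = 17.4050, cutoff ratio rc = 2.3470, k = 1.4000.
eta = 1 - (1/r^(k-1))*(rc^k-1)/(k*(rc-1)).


r^(k-1) = 3.1352
rc^k = 3.3016
eta = 0.6107 = 61.0726%

61.0726%


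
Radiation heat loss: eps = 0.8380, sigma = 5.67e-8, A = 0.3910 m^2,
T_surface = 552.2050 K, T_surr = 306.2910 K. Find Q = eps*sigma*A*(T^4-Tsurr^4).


T^4 = 9.2983e+10
Tsurr^4 = 8.8011e+09
Q = 0.8380 * 5.67e-8 * 0.3910 * 8.4181e+10 = 1563.9401 W

1563.9401 W


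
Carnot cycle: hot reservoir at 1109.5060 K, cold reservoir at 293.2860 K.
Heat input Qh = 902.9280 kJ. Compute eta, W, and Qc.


eta = 1 - 293.2860/1109.5060 = 0.7357
W = 0.7357 * 902.9280 = 664.2487 kJ
Qc = 902.9280 - 664.2487 = 238.6793 kJ

eta = 73.5661%, W = 664.2487 kJ, Qc = 238.6793 kJ


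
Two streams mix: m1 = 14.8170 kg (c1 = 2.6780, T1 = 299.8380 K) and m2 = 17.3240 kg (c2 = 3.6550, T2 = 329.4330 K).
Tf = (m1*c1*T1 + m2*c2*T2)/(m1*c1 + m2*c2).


num = 32756.9903
den = 102.9991
Tf = 318.0317 K

318.0317 K


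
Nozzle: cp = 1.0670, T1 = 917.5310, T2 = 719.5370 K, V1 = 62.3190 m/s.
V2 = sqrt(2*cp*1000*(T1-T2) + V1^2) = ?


dT = 197.9940 K
2*cp*1000*dT = 422519.1960
V1^2 = 3883.6578
V2 = sqrt(426402.8538) = 652.9953 m/s

652.9953 m/s


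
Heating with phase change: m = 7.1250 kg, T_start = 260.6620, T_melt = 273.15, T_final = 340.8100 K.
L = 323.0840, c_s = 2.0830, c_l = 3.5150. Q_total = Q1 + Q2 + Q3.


Q1 (sensible, solid) = 7.1250 * 2.0830 * 12.4880 = 185.3391 kJ
Q2 (latent) = 7.1250 * 323.0840 = 2301.9735 kJ
Q3 (sensible, liquid) = 7.1250 * 3.5150 * 67.6600 = 1694.5024 kJ
Q_total = 4181.8150 kJ

4181.8150 kJ


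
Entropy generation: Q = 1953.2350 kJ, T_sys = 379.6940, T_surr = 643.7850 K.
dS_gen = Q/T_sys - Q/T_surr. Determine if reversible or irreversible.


dS_sys = 1953.2350/379.6940 = 5.1442 kJ/K
dS_surr = -1953.2350/643.7850 = -3.0340 kJ/K
dS_gen = 5.1442 - 3.0340 = 2.1102 kJ/K (irreversible)

dS_gen = 2.1102 kJ/K, irreversible


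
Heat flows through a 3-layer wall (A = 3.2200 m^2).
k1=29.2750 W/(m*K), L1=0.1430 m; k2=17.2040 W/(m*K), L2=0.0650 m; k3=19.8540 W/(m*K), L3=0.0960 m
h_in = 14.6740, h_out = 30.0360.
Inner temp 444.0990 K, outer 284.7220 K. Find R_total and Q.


R_conv_in = 1/(14.6740*3.2200) = 0.0212
R_1 = 0.1430/(29.2750*3.2200) = 0.0015
R_2 = 0.0650/(17.2040*3.2200) = 0.0012
R_3 = 0.0960/(19.8540*3.2200) = 0.0015
R_conv_out = 1/(30.0360*3.2200) = 0.0103
R_total = 0.0357 K/W
Q = 159.3770 / 0.0357 = 4464.9116 W

R_total = 0.0357 K/W, Q = 4464.9116 W


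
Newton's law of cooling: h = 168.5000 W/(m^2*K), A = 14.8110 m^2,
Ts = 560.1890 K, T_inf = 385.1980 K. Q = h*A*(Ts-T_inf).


dT = 174.9910 K
Q = 168.5000 * 14.8110 * 174.9910 = 436716.9016 W

436716.9016 W


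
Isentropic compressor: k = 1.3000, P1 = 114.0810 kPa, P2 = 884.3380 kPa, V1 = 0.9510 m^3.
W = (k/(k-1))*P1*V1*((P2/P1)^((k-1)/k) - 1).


(k-1)/k = 0.2308
(P2/P1)^exp = 1.6042
W = 4.3333 * 114.0810 * 0.9510 * (1.6042 - 1) = 284.0317 kJ

284.0317 kJ


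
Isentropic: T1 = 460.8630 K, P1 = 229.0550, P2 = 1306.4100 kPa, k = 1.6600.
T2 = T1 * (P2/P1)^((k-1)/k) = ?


(k-1)/k = 0.3976
(P2/P1)^exp = 1.9982
T2 = 460.8630 * 1.9982 = 920.8857 K

920.8857 K


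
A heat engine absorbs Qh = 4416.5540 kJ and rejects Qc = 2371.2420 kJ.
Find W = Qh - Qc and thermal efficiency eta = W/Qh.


W = 4416.5540 - 2371.2420 = 2045.3120 kJ
eta = 2045.3120 / 4416.5540 = 0.4631 = 46.3101%

W = 2045.3120 kJ, eta = 46.3101%


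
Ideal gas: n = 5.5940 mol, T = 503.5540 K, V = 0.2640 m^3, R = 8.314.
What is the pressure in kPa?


P = nRT/V = 5.5940 * 8.314 * 503.5540 / 0.2640
= 23419.5493 / 0.2640 = 88710.4139 Pa = 88.7104 kPa

88.7104 kPa


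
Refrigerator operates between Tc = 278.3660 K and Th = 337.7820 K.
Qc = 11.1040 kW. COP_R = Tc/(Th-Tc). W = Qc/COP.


COP = 278.3660 / 59.4160 = 4.6850
W = 11.1040 / 4.6850 = 2.3701 kW

COP = 4.6850, W = 2.3701 kW


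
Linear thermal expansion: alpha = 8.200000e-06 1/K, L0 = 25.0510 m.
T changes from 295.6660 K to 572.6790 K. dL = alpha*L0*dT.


dT = 277.0130 K
dL = 8.200000e-06 * 25.0510 * 277.0130 = 0.056904 m
L_final = 25.107904 m

dL = 0.056904 m


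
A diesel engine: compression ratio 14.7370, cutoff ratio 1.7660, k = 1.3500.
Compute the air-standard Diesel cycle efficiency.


r^(k-1) = 2.5641
rc^k = 2.1550
eta = 0.5644 = 56.4430%

56.4430%


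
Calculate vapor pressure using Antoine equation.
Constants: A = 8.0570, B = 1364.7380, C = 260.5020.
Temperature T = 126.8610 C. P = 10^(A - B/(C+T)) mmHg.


C+T = 387.3630
B/(C+T) = 3.5232
log10(P) = 8.0570 - 3.5232 = 4.5338
P = 10^4.5338 = 34186.1253 mmHg

34186.1253 mmHg


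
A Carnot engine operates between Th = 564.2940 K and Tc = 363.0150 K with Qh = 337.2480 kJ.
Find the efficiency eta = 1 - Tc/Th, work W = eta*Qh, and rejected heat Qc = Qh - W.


eta = 1 - 363.0150/564.2940 = 0.3567
W = 0.3567 * 337.2480 = 120.2936 kJ
Qc = 337.2480 - 120.2936 = 216.9544 kJ

eta = 35.6692%, W = 120.2936 kJ, Qc = 216.9544 kJ


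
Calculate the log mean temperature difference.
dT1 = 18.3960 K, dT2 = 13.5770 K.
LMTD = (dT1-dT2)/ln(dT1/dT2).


dT1/dT2 = 1.3549
ln(dT1/dT2) = 0.3038
LMTD = 4.8190 / 0.3038 = 15.8647 K

15.8647 K


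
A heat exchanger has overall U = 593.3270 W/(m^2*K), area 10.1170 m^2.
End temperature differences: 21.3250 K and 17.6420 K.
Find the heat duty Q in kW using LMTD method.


LMTD = 19.4253 K
Q = 593.3270 * 10.1170 * 19.4253 = 116604.3047 W = 116.6043 kW

116.6043 kW


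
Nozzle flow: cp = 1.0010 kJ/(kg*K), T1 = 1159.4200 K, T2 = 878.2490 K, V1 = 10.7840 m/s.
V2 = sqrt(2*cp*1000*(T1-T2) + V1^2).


dT = 281.1710 K
2*cp*1000*dT = 562904.3420
V1^2 = 116.2947
V2 = sqrt(563020.6367) = 750.3470 m/s

750.3470 m/s


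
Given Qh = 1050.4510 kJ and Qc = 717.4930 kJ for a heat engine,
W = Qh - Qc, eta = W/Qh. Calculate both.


W = 1050.4510 - 717.4930 = 332.9580 kJ
eta = 332.9580 / 1050.4510 = 0.3170 = 31.6967%

W = 332.9580 kJ, eta = 31.6967%


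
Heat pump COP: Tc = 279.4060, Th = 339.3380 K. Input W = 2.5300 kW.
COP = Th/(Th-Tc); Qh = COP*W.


COP = 339.3380 / 59.9320 = 5.6621
Qh = 5.6621 * 2.5300 = 14.3250 kW

COP = 5.6621, Qh = 14.3250 kW


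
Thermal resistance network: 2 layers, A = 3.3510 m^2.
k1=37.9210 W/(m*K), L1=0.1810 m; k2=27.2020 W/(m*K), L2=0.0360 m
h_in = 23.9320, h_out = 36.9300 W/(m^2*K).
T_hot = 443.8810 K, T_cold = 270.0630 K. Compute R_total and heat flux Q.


R_conv_in = 1/(23.9320*3.3510) = 0.0125
R_1 = 0.1810/(37.9210*3.3510) = 0.0014
R_2 = 0.0360/(27.2020*3.3510) = 0.0004
R_conv_out = 1/(36.9300*3.3510) = 0.0081
R_total = 0.0224 K/W
Q = 173.8180 / 0.0224 = 7770.3504 W

R_total = 0.0224 K/W, Q = 7770.3504 W


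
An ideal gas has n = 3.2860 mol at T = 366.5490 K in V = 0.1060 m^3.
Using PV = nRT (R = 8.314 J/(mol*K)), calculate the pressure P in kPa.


P = nRT/V = 3.2860 * 8.314 * 366.5490 / 0.1060
= 10014.0468 / 0.1060 = 94472.1400 Pa = 94.4721 kPa

94.4721 kPa


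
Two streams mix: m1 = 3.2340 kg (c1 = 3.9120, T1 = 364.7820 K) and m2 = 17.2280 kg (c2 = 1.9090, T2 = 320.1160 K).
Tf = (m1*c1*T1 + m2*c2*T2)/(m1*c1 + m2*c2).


num = 15143.0616
den = 45.5397
Tf = 332.5247 K

332.5247 K


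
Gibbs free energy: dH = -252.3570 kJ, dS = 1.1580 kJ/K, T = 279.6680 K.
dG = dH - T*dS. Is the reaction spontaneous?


T*dS = 279.6680 * 1.1580 = 323.8555 kJ
dG = -252.3570 - 323.8555 = -576.2125 kJ (spontaneous)

dG = -576.2125 kJ, spontaneous


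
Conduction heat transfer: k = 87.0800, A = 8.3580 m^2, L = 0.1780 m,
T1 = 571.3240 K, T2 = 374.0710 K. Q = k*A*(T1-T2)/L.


dT = 197.2530 K
Q = 87.0800 * 8.3580 * 197.2530 / 0.1780 = 806537.1977 W

806537.1977 W


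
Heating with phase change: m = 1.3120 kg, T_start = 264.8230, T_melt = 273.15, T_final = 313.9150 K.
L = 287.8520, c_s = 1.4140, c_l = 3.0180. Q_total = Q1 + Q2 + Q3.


Q1 (sensible, solid) = 1.3120 * 1.4140 * 8.3270 = 15.4480 kJ
Q2 (latent) = 1.3120 * 287.8520 = 377.6618 kJ
Q3 (sensible, liquid) = 1.3120 * 3.0180 * 40.7650 = 161.4137 kJ
Q_total = 554.5236 kJ

554.5236 kJ


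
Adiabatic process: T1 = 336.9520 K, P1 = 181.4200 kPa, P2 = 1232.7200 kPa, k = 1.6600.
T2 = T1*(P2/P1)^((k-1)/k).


(k-1)/k = 0.3976
(P2/P1)^exp = 2.1422
T2 = 336.9520 * 2.1422 = 721.8293 K

721.8293 K


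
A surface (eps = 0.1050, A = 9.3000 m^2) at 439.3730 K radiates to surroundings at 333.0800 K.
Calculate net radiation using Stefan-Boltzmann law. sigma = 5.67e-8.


T^4 = 3.7268e+10
Tsurr^4 = 1.2308e+10
Q = 0.1050 * 5.67e-8 * 9.3000 * 2.4960e+10 = 1381.9510 W

1381.9510 W


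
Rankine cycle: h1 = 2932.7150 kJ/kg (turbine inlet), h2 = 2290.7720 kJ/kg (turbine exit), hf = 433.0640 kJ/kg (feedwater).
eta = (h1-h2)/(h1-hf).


W = 641.9430 kJ/kg
Q_in = 2499.6510 kJ/kg
eta = 0.2568 = 25.6813%

eta = 25.6813%


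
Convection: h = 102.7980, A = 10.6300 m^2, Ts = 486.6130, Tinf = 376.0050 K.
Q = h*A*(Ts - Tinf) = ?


dT = 110.6080 K
Q = 102.7980 * 10.6300 * 110.6080 = 120866.0890 W

120866.0890 W


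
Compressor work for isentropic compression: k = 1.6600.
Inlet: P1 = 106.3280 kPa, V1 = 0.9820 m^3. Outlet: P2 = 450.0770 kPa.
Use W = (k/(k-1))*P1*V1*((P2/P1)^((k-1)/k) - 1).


(k-1)/k = 0.3976
(P2/P1)^exp = 1.7748
W = 2.5152 * 106.3280 * 0.9820 * (1.7748 - 1) = 203.4719 kJ

203.4719 kJ


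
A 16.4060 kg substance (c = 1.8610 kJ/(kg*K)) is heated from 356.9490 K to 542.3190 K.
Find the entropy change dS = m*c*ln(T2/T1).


T2/T1 = 1.5193
ln(T2/T1) = 0.4183
dS = 16.4060 * 1.8610 * 0.4183 = 12.7702 kJ/K

12.7702 kJ/K


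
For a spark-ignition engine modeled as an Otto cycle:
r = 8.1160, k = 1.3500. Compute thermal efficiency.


r^(k-1) = 2.0810
eta = 1 - 1/2.0810 = 0.5195 = 51.9459%

51.9459%


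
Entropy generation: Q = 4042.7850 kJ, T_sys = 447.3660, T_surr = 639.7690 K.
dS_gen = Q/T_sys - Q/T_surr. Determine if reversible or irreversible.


dS_sys = 4042.7850/447.3660 = 9.0369 kJ/K
dS_surr = -4042.7850/639.7690 = -6.3191 kJ/K
dS_gen = 9.0369 - 6.3191 = 2.7177 kJ/K (irreversible)

dS_gen = 2.7177 kJ/K, irreversible


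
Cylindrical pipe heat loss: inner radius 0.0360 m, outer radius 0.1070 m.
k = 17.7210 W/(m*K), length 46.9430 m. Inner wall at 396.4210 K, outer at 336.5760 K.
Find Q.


dT = 59.8450 K
ln(ro/ri) = 1.0893
Q = 2*pi*17.7210*46.9430*59.8450 / 1.0893 = 287154.3218 W

287154.3218 W


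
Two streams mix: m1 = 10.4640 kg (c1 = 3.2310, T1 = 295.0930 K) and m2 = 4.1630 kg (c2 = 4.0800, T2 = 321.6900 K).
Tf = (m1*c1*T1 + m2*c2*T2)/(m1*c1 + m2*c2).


num = 15440.7711
den = 50.7942
Tf = 303.9867 K

303.9867 K


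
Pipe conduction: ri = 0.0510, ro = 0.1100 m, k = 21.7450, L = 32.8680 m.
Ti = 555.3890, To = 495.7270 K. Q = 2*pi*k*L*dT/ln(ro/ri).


dT = 59.6620 K
ln(ro/ri) = 0.7687
Q = 2*pi*21.7450*32.8680*59.6620 / 0.7687 = 348561.2149 W

348561.2149 W


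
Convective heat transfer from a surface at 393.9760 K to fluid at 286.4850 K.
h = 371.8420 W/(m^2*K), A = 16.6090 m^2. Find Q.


dT = 107.4910 K
Q = 371.8420 * 16.6090 * 107.4910 = 663856.2228 W

663856.2228 W


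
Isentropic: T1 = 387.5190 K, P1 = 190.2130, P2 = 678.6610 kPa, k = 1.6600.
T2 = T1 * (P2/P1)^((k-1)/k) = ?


(k-1)/k = 0.3976
(P2/P1)^exp = 1.6582
T2 = 387.5190 * 1.6582 = 642.5796 K

642.5796 K


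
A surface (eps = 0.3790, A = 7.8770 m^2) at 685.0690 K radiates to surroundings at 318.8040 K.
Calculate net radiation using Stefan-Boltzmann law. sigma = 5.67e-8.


T^4 = 2.2026e+11
Tsurr^4 = 1.0330e+10
Q = 0.3790 * 5.67e-8 * 7.8770 * 2.0993e+11 = 35535.2674 W

35535.2674 W


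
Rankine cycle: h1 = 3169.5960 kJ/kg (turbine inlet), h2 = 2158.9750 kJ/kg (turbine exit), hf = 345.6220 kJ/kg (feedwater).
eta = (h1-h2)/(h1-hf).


W = 1010.6210 kJ/kg
Q_in = 2823.9740 kJ/kg
eta = 0.3579 = 35.7872%

eta = 35.7872%


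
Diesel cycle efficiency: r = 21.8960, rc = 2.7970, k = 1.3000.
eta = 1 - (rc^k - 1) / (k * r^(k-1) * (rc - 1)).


r^(k-1) = 2.5241
rc^k = 3.8080
eta = 0.5238 = 52.3788%

52.3788%


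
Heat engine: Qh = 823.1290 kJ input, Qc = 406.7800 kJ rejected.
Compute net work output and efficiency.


W = 823.1290 - 406.7800 = 416.3490 kJ
eta = 416.3490 / 823.1290 = 0.5058 = 50.5813%

W = 416.3490 kJ, eta = 50.5813%


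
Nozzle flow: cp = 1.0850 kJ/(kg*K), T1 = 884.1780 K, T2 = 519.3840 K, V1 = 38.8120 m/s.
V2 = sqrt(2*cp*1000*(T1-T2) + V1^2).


dT = 364.7940 K
2*cp*1000*dT = 791602.9800
V1^2 = 1506.3713
V2 = sqrt(793109.3513) = 890.5669 m/s

890.5669 m/s


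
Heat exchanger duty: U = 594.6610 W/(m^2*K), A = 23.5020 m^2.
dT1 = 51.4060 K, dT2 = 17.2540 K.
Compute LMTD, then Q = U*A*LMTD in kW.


LMTD = 31.2830 K
Q = 594.6610 * 23.5020 * 31.2830 = 437202.6398 W = 437.2026 kW

437.2026 kW


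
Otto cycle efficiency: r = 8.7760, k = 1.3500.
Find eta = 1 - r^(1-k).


r^(k-1) = 2.1387
eta = 1 - 1/2.1387 = 0.5324 = 53.2430%

53.2430%


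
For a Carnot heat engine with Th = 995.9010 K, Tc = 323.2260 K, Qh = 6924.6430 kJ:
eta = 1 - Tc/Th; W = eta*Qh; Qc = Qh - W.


eta = 1 - 323.2260/995.9010 = 0.6754
W = 0.6754 * 6924.6430 = 4677.2061 kJ
Qc = 6924.6430 - 4677.2061 = 2247.4369 kJ

eta = 67.5444%, W = 4677.2061 kJ, Qc = 2247.4369 kJ


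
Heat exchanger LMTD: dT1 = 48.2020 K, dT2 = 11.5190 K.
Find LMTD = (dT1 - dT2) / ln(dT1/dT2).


dT1/dT2 = 4.1846
ln(dT1/dT2) = 1.4314
LMTD = 36.6830 / 1.4314 = 25.6273 K

25.6273 K


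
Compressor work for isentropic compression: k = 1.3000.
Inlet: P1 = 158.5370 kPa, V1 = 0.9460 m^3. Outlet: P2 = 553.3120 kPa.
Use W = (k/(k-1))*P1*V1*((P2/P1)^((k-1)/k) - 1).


(k-1)/k = 0.2308
(P2/P1)^exp = 1.3344
W = 4.3333 * 158.5370 * 0.9460 * (1.3344 - 1) = 217.2945 kJ

217.2945 kJ


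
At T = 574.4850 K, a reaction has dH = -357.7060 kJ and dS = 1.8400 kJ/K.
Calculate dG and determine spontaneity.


T*dS = 574.4850 * 1.8400 = 1057.0524 kJ
dG = -357.7060 - 1057.0524 = -1414.7584 kJ (spontaneous)

dG = -1414.7584 kJ, spontaneous


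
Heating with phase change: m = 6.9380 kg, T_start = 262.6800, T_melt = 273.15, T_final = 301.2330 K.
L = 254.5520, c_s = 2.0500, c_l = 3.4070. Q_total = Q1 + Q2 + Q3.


Q1 (sensible, solid) = 6.9380 * 2.0500 * 10.4700 = 148.9138 kJ
Q2 (latent) = 6.9380 * 254.5520 = 1766.0818 kJ
Q3 (sensible, liquid) = 6.9380 * 3.4070 * 28.0830 = 663.8194 kJ
Q_total = 2578.8149 kJ

2578.8149 kJ


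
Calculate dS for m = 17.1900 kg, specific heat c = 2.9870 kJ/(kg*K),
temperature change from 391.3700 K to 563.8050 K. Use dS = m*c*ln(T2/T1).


T2/T1 = 1.4406
ln(T2/T1) = 0.3651
dS = 17.1900 * 2.9870 * 0.3651 = 18.7443 kJ/K

18.7443 kJ/K


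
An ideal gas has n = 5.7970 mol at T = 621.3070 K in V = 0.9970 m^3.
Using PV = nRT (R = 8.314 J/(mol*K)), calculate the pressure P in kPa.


P = nRT/V = 5.7970 * 8.314 * 621.3070 / 0.9970
= 29944.6725 / 0.9970 = 30034.7768 Pa = 30.0348 kPa

30.0348 kPa


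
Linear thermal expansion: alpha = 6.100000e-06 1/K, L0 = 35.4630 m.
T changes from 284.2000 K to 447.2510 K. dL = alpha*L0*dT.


dT = 163.0510 K
dL = 6.100000e-06 * 35.4630 * 163.0510 = 0.035272 m
L_final = 35.498272 m

dL = 0.035272 m


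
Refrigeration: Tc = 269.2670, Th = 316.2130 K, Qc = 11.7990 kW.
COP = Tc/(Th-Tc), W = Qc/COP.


COP = 269.2670 / 46.9460 = 5.7357
W = 11.7990 / 5.7357 = 2.0571 kW

COP = 5.7357, W = 2.0571 kW


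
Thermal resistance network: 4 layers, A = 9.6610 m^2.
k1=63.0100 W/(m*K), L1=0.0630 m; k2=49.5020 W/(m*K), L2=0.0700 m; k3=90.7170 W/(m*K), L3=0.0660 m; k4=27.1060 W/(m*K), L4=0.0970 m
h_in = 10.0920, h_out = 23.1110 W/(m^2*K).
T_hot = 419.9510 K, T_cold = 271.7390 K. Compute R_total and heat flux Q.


R_conv_in = 1/(10.0920*9.6610) = 0.0103
R_1 = 0.0630/(63.0100*9.6610) = 0.0001
R_2 = 0.0700/(49.5020*9.6610) = 0.0001
R_3 = 0.0660/(90.7170*9.6610) = 7.5307e-05
R_4 = 0.0970/(27.1060*9.6610) = 0.0004
R_conv_out = 1/(23.1110*9.6610) = 0.0045
R_total = 0.0154 K/W
Q = 148.2120 / 0.0154 = 9604.8897 W

R_total = 0.0154 K/W, Q = 9604.8897 W


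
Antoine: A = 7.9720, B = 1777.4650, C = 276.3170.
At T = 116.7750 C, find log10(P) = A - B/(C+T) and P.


C+T = 393.0920
B/(C+T) = 4.5218
log10(P) = 7.9720 - 4.5218 = 3.4502
P = 10^3.4502 = 2819.9852 mmHg

2819.9852 mmHg


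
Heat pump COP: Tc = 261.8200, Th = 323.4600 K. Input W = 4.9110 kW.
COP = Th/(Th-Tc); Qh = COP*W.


COP = 323.4600 / 61.6400 = 5.2476
Qh = 5.2476 * 4.9110 = 25.7708 kW

COP = 5.2476, Qh = 25.7708 kW


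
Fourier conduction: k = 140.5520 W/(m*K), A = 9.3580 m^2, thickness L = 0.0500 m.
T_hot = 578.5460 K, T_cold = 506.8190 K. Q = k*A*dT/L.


dT = 71.7270 K
Q = 140.5520 * 9.3580 * 71.7270 / 0.0500 = 1886829.8276 W

1886829.8276 W


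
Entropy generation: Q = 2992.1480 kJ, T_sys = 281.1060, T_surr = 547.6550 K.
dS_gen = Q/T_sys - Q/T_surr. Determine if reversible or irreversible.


dS_sys = 2992.1480/281.1060 = 10.6442 kJ/K
dS_surr = -2992.1480/547.6550 = -5.4636 kJ/K
dS_gen = 10.6442 - 5.4636 = 5.1806 kJ/K (irreversible)

dS_gen = 5.1806 kJ/K, irreversible


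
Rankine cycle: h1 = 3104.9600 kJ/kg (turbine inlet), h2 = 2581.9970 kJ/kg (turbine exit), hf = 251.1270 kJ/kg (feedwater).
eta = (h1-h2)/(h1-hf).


W = 522.9630 kJ/kg
Q_in = 2853.8330 kJ/kg
eta = 0.1832 = 18.3249%

eta = 18.3249%


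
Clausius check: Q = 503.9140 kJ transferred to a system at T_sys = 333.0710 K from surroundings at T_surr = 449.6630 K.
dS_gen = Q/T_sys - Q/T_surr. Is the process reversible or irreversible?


dS_sys = 503.9140/333.0710 = 1.5129 kJ/K
dS_surr = -503.9140/449.6630 = -1.1206 kJ/K
dS_gen = 1.5129 - 1.1206 = 0.3923 kJ/K (irreversible)

dS_gen = 0.3923 kJ/K, irreversible


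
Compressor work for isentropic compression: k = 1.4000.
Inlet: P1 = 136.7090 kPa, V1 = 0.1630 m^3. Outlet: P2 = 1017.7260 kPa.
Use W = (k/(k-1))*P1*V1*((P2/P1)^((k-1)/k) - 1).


(k-1)/k = 0.2857
(P2/P1)^exp = 1.7746
W = 3.5000 * 136.7090 * 0.1630 * (1.7746 - 1) = 60.4113 kJ

60.4113 kJ


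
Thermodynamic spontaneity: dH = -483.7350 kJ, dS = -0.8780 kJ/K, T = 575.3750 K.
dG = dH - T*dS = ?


T*dS = 575.3750 * -0.8780 = -505.1793 kJ
dG = -483.7350 + 505.1793 = 21.4443 kJ (non-spontaneous)

dG = 21.4443 kJ, non-spontaneous


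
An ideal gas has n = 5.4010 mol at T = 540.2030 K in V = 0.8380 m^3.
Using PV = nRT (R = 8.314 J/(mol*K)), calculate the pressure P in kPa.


P = nRT/V = 5.4010 * 8.314 * 540.2030 / 0.8380
= 24257.2291 / 0.8380 = 28946.5741 Pa = 28.9466 kPa

28.9466 kPa


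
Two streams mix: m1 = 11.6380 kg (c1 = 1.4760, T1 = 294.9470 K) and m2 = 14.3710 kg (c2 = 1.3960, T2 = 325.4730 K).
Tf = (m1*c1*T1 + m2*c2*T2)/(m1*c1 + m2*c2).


num = 11596.1195
den = 37.2396
Tf = 311.3921 K

311.3921 K


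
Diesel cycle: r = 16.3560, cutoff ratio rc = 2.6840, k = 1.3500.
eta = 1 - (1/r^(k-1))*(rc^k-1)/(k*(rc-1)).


r^(k-1) = 2.6594
rc^k = 3.7919
eta = 0.5382 = 53.8219%

53.8219%


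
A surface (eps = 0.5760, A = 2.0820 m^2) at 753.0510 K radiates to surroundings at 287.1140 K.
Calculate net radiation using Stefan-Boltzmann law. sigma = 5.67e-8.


T^4 = 3.2159e+11
Tsurr^4 = 6.7954e+09
Q = 0.5760 * 5.67e-8 * 2.0820 * 3.1479e+11 = 21404.6634 W

21404.6634 W


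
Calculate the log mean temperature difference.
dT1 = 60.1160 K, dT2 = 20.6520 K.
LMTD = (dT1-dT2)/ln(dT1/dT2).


dT1/dT2 = 2.9109
ln(dT1/dT2) = 1.0685
LMTD = 39.4640 / 1.0685 = 36.9353 K

36.9353 K


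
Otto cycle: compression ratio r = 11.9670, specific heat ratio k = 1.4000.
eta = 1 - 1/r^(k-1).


r^(k-1) = 2.6989
eta = 1 - 1/2.6989 = 0.6295 = 62.9485%

62.9485%


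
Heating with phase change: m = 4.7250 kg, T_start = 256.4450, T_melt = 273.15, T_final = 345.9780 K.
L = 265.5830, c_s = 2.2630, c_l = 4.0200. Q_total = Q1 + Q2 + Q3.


Q1 (sensible, solid) = 4.7250 * 2.2630 * 16.7050 = 178.6211 kJ
Q2 (latent) = 4.7250 * 265.5830 = 1254.8797 kJ
Q3 (sensible, liquid) = 4.7250 * 4.0200 * 72.8280 = 1383.3314 kJ
Q_total = 2816.8323 kJ

2816.8323 kJ


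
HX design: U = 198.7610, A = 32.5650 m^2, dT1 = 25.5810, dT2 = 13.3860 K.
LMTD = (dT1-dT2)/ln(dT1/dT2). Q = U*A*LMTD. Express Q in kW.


LMTD = 18.8299 K
Q = 198.7610 * 32.5650 * 18.8299 = 121879.3301 W = 121.8793 kW

121.8793 kW


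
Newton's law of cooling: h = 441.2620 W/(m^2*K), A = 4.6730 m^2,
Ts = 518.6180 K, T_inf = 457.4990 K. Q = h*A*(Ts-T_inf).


dT = 61.1190 K
Q = 441.2620 * 4.6730 * 61.1190 = 126028.4369 W

126028.4369 W


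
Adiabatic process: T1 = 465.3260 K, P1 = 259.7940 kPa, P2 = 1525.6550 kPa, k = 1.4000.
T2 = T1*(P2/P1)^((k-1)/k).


(k-1)/k = 0.2857
(P2/P1)^exp = 1.6583
T2 = 465.3260 * 1.6583 = 771.6533 K

771.6533 K


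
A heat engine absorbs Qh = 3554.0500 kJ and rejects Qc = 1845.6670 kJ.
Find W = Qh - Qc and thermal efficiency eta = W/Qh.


W = 3554.0500 - 1845.6670 = 1708.3830 kJ
eta = 1708.3830 / 3554.0500 = 0.4807 = 48.0686%

W = 1708.3830 kJ, eta = 48.0686%


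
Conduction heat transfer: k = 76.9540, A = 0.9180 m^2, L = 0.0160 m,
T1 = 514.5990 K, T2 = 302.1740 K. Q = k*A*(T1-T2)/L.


dT = 212.4250 K
Q = 76.9540 * 0.9180 * 212.4250 / 0.0160 = 937906.4542 W

937906.4542 W


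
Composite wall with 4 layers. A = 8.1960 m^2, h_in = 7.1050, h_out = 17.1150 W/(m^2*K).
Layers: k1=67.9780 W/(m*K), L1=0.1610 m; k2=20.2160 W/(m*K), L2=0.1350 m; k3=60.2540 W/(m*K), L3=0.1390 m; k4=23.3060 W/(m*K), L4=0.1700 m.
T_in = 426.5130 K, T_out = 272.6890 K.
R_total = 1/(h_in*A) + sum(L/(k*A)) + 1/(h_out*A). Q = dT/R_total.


R_conv_in = 1/(7.1050*8.1960) = 0.0172
R_1 = 0.1610/(67.9780*8.1960) = 0.0003
R_2 = 0.1350/(20.2160*8.1960) = 0.0008
R_3 = 0.1390/(60.2540*8.1960) = 0.0003
R_4 = 0.1700/(23.3060*8.1960) = 0.0009
R_conv_out = 1/(17.1150*8.1960) = 0.0071
R_total = 0.0266 K/W
Q = 153.8240 / 0.0266 = 5787.9522 W

R_total = 0.0266 K/W, Q = 5787.9522 W


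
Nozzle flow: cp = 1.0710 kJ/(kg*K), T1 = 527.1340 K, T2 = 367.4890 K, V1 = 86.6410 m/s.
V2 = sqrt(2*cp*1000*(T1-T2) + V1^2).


dT = 159.6450 K
2*cp*1000*dT = 341959.5900
V1^2 = 7506.6629
V2 = sqrt(349466.2529) = 591.1567 m/s

591.1567 m/s


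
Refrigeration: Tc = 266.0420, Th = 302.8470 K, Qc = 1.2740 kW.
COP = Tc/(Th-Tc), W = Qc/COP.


COP = 266.0420 / 36.8050 = 7.2284
W = 1.2740 / 7.2284 = 0.1762 kW

COP = 7.2284, W = 0.1762 kW


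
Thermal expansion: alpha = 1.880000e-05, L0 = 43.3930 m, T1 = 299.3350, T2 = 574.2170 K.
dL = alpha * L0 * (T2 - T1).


dT = 274.8820 K
dL = 1.880000e-05 * 43.3930 * 274.8820 = 0.224246 m
L_final = 43.617246 m

dL = 0.224246 m


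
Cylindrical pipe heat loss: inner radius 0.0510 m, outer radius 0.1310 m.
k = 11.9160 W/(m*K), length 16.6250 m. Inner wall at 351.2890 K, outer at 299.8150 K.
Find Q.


dT = 51.4740 K
ln(ro/ri) = 0.9434
Q = 2*pi*11.9160*16.6250*51.4740 / 0.9434 = 67916.7813 W

67916.7813 W


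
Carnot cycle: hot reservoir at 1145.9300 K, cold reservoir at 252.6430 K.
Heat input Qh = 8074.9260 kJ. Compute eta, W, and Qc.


eta = 1 - 252.6430/1145.9300 = 0.7795
W = 0.7795 * 8074.9260 = 6294.6484 kJ
Qc = 8074.9260 - 6294.6484 = 1780.2776 kJ

eta = 77.9530%, W = 6294.6484 kJ, Qc = 1780.2776 kJ


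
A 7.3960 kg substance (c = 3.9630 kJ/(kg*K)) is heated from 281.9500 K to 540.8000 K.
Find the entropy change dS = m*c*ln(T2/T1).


T2/T1 = 1.9181
ln(T2/T1) = 0.6513
dS = 7.3960 * 3.9630 * 0.6513 = 19.0904 kJ/K

19.0904 kJ/K


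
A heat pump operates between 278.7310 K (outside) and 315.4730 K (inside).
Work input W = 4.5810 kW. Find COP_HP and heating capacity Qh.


COP = 315.4730 / 36.7420 = 8.5862
Qh = 8.5862 * 4.5810 = 39.3332 kW

COP = 8.5862, Qh = 39.3332 kW


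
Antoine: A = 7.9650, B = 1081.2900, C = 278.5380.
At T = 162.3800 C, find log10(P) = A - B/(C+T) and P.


C+T = 440.9180
B/(C+T) = 2.4524
log10(P) = 7.9650 - 2.4524 = 5.5126
P = 10^5.5126 = 325566.1498 mmHg

325566.1498 mmHg


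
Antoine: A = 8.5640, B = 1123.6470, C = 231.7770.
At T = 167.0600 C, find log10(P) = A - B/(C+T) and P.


C+T = 398.8370
B/(C+T) = 2.8173
log10(P) = 8.5640 - 2.8173 = 5.7467
P = 10^5.7467 = 558073.2095 mmHg

558073.2095 mmHg


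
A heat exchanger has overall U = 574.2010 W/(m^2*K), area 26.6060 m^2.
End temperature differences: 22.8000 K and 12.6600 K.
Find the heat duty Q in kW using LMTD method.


LMTD = 17.2357 K
Q = 574.2010 * 26.6060 * 17.2357 = 263313.3953 W = 263.3134 kW

263.3134 kW


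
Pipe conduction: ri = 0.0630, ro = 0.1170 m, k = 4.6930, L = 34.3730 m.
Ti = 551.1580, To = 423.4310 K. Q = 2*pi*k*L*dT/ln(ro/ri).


dT = 127.7270 K
ln(ro/ri) = 0.6190
Q = 2*pi*4.6930*34.3730*127.7270 / 0.6190 = 209128.1114 W

209128.1114 W


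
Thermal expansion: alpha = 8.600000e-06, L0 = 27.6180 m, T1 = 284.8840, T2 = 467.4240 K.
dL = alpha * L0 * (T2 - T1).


dT = 182.5400 K
dL = 8.600000e-06 * 27.6180 * 182.5400 = 0.043356 m
L_final = 27.661356 m

dL = 0.043356 m


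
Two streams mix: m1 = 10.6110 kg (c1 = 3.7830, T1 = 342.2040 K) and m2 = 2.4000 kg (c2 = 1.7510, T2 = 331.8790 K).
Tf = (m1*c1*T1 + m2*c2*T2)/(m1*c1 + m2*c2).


num = 15131.2404
den = 44.3438
Tf = 341.2255 K

341.2255 K


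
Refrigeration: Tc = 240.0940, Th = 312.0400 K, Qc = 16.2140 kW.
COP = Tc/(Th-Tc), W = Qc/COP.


COP = 240.0940 / 71.9460 = 3.3371
W = 16.2140 / 3.3371 = 4.8586 kW

COP = 3.3371, W = 4.8586 kW


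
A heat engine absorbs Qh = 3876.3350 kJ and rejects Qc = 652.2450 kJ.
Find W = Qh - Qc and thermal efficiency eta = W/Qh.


W = 3876.3350 - 652.2450 = 3224.0900 kJ
eta = 3224.0900 / 3876.3350 = 0.8317 = 83.1737%

W = 3224.0900 kJ, eta = 83.1737%


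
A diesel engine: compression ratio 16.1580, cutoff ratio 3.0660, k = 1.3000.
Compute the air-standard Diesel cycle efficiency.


r^(k-1) = 2.3042
rc^k = 4.2909
eta = 0.4682 = 46.8236%

46.8236%


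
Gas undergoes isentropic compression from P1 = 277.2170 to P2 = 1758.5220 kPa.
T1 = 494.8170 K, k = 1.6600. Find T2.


(k-1)/k = 0.3976
(P2/P1)^exp = 2.0845
T2 = 494.8170 * 2.0845 = 1031.4364 K

1031.4364 K


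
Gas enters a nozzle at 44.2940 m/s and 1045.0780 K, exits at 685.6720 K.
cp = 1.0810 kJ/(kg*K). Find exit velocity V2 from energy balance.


dT = 359.4060 K
2*cp*1000*dT = 777035.7720
V1^2 = 1961.9584
V2 = sqrt(778997.7304) = 882.6085 m/s

882.6085 m/s


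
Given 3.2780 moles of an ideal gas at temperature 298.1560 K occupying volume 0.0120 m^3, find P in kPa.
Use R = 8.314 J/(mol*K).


P = nRT/V = 3.2780 * 8.314 * 298.1560 / 0.0120
= 8125.7325 / 0.0120 = 677144.3775 Pa = 677.1444 kPa

677.1444 kPa


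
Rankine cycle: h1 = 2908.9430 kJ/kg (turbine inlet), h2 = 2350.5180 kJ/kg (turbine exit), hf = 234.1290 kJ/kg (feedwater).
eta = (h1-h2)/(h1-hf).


W = 558.4250 kJ/kg
Q_in = 2674.8140 kJ/kg
eta = 0.2088 = 20.8772%

eta = 20.8772%


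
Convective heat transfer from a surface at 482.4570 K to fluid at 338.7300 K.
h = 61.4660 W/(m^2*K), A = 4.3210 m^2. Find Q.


dT = 143.7270 K
Q = 61.4660 * 4.3210 * 143.7270 = 38173.1131 W

38173.1131 W


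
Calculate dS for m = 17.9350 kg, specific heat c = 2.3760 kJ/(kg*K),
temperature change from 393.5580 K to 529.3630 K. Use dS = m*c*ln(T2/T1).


T2/T1 = 1.3451
ln(T2/T1) = 0.2964
dS = 17.9350 * 2.3760 * 0.2964 = 12.6326 kJ/K

12.6326 kJ/K


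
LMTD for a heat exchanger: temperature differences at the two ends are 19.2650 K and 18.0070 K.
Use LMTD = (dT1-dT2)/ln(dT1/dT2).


dT1/dT2 = 1.0699
ln(dT1/dT2) = 0.0675
LMTD = 1.2580 / 0.0675 = 18.6289 K

18.6289 K
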